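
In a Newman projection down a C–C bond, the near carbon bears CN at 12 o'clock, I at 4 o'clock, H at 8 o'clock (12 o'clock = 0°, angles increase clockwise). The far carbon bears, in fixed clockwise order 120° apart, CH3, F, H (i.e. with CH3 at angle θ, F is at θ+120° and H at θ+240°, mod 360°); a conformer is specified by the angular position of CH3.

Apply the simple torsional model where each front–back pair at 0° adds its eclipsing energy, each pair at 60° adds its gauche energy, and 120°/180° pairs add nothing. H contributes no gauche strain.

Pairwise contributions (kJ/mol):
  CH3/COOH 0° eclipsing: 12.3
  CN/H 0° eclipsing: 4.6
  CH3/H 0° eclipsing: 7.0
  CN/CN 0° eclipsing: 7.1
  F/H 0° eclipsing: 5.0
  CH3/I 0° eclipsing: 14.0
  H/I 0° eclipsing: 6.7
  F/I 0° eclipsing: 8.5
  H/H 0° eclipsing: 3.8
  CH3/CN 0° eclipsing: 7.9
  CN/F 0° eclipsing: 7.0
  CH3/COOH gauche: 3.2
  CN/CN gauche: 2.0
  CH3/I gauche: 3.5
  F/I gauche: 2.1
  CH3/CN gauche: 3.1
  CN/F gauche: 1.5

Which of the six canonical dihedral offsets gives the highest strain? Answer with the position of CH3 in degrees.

120°

CH3 at 0° (eclipsed): CN–CH3 eclipsed, I–F eclipsed, H–H eclipsed; 7.9 + 8.5 + 3.8 = 20.2 kJ/mol.
CH3 at 60° (staggered): CN–CH3 gauche, I–CH3 gauche, I–F gauche; 3.1 + 3.5 + 2.1 = 8.7 kJ/mol.
CH3 at 120° (eclipsed): CN–H eclipsed, I–CH3 eclipsed, H–F eclipsed; 4.6 + 14.0 + 5.0 = 23.6 kJ/mol.
CH3 at 180° (staggered): CN–F gauche, I–CH3 gauche; 1.5 + 3.5 = 5.0 kJ/mol.
CH3 at 240° (eclipsed): CN–F eclipsed, I–H eclipsed, H–CH3 eclipsed; 7.0 + 6.7 + 7.0 = 20.7 kJ/mol.
CH3 at 300° (staggered): CN–CH3 gauche, CN–F gauche, I–F gauche; 3.1 + 1.5 + 2.1 = 6.7 kJ/mol.
The maximum (23.6 kJ/mol) occurs with CH3 at 120°.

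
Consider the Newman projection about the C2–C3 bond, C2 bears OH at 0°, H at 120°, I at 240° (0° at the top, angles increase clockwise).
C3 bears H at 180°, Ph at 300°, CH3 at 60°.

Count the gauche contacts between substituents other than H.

3

Non-H gauche pairs: OH(0°)/Ph(300°); OH(0°)/CH3(60°); I(240°)/Ph(300°) — 3 interactions.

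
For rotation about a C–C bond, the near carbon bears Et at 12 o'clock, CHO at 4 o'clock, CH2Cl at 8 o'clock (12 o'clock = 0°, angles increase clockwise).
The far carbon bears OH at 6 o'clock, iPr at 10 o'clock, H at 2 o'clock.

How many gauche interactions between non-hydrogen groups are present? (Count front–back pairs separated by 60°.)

Non-H gauche pairs: Et(0°)/iPr(300°); CHO(120°)/OH(180°); CH2Cl(240°)/OH(180°); CH2Cl(240°)/iPr(300°) — 4 interactions.

4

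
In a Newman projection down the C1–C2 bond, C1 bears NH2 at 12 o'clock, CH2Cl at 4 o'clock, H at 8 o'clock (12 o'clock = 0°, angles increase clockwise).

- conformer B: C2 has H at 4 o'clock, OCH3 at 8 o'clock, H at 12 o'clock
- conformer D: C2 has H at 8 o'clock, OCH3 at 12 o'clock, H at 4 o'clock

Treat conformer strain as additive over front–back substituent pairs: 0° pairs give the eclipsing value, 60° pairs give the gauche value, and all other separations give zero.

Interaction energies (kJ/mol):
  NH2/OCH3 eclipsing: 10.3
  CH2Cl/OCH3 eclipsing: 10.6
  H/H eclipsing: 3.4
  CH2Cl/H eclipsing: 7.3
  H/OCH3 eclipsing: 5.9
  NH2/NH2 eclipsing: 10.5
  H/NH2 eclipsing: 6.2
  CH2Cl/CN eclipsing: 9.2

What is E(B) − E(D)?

B (eclipsed): NH2(0°)/H(0°) eclipsed 6.2; CH2Cl(120°)/H(120°) eclipsed 7.3; H(240°)/OCH3(240°) eclipsed 5.9 → 19.4 kJ/mol.
D (eclipsed): NH2(0°)/OCH3(0°) eclipsed 10.3; CH2Cl(120°)/H(120°) eclipsed 7.3; H(240°)/H(240°) eclipsed 3.4 → 21.0 kJ/mol.
E(B) − E(D) = 19.4 − 21.0 = -1.6 kJ/mol.

-1.6 kJ/mol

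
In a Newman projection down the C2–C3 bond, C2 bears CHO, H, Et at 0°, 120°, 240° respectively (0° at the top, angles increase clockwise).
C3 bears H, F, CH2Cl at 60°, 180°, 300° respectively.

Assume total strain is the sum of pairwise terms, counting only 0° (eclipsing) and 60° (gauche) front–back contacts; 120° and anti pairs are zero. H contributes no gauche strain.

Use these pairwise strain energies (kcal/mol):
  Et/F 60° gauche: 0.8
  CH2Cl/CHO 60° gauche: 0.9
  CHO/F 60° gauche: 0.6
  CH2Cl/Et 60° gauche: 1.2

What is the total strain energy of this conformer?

2.9 kcal/mol

This conformer (staggered): CHO–CH2Cl gauche, Et–F gauche, Et–CH2Cl gauche; 0.9 + 0.8 + 1.2 = 2.9 kcal/mol.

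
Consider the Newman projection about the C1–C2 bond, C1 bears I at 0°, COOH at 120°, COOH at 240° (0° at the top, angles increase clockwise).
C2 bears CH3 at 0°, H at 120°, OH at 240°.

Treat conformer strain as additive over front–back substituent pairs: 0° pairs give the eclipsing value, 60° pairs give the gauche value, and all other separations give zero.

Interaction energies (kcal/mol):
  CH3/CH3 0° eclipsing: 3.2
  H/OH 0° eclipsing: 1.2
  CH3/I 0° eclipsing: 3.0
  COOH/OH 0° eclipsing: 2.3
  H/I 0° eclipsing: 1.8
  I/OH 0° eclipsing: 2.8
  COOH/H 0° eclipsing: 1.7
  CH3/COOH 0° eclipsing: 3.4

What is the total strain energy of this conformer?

7.0 kcal/mol

This conformer (eclipsed): I(0°)/CH3(0°) eclipsed 3.0; COOH(120°)/H(120°) eclipsed 1.7; COOH(240°)/OH(240°) eclipsed 2.3 → 7.0 kcal/mol.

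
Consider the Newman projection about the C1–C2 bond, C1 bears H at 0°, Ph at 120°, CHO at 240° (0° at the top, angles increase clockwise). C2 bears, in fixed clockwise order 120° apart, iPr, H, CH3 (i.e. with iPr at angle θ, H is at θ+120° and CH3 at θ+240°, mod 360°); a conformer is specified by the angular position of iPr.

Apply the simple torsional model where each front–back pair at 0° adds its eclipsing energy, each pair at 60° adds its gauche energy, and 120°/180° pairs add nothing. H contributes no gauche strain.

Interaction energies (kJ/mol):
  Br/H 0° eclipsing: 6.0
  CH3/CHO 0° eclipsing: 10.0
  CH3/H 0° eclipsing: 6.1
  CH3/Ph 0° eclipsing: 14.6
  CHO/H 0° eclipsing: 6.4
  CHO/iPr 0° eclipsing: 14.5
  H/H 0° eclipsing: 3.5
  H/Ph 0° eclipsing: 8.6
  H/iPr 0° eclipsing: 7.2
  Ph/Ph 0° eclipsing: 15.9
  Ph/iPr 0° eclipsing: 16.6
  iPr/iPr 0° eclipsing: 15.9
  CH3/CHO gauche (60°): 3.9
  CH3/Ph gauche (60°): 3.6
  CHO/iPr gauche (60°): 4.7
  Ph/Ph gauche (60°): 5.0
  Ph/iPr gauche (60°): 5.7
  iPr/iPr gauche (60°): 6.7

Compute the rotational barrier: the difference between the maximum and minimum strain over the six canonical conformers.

23.0 kJ/mol

iPr at 0° is eclipsed. H at 0° is eclipsed with iPr at 0° (7.2); Ph at 120° is eclipsed with H at 120° (8.6); CHO at 240° is eclipsed with CH3 at 240° (10.0). Total 25.8 kJ/mol.
iPr at 60° is staggered. Ph at 120° is gauche with iPr at 60° (5.7); CHO at 240° is gauche with CH3 at 300° (3.9). Total 9.6 kJ/mol.
iPr at 120° is eclipsed. H at 0° is eclipsed with CH3 at 0° (6.1); Ph at 120° is eclipsed with iPr at 120° (16.6); CHO at 240° is eclipsed with H at 240° (6.4). Total 29.1 kJ/mol.
iPr at 180° is staggered. Ph at 120° is gauche with iPr at 180° (5.7); Ph at 120° is gauche with CH3 at 60° (3.6); CHO at 240° is gauche with iPr at 180° (4.7). Total 14.0 kJ/mol.
iPr at 240° is eclipsed. H at 0° is eclipsed with H at 0° (3.5); Ph at 120° is eclipsed with CH3 at 120° (14.6); CHO at 240° is eclipsed with iPr at 240° (14.5). Total 32.6 kJ/mol.
iPr at 300° is staggered. Ph at 120° is gauche with CH3 at 180° (3.6); CHO at 240° is gauche with iPr at 300° (4.7); CHO at 240° is gauche with CH3 at 180° (3.9). Total 12.2 kJ/mol.
Max at 240° (32.6 kJ/mol), min at 60° (9.6 kJ/mol); barrier = 23.0 kJ/mol.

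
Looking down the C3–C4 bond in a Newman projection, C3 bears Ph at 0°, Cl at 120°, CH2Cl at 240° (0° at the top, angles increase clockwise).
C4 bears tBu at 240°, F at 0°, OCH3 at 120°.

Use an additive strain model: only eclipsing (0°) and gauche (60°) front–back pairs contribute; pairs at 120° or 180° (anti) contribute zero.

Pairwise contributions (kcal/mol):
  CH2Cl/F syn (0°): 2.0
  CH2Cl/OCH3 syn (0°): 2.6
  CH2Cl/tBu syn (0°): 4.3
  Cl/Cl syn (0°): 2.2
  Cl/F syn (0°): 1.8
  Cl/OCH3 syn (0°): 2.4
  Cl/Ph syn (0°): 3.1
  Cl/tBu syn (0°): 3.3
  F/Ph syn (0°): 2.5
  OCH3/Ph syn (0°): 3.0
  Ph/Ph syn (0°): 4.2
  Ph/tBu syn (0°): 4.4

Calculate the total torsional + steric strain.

9.2 kcal/mol

This conformer is eclipsed. Ph at 0° is eclipsed with F at 0° (2.5); Cl at 120° is eclipsed with OCH3 at 120° (2.4); CH2Cl at 240° is eclipsed with tBu at 240° (4.3). Total 9.2 kcal/mol.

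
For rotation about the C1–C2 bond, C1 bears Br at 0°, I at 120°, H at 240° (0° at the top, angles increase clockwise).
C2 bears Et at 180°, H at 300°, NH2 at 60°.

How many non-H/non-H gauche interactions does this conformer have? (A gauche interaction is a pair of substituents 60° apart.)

3

Non-H gauche pairs: Br(0°)/NH2(60°); I(120°)/Et(180°); I(120°)/NH2(60°) — 3 interactions.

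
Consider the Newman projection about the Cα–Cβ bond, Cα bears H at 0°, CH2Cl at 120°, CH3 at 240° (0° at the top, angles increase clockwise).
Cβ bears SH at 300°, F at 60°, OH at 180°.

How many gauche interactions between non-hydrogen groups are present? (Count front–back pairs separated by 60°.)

Non-H gauche pairs: CH2Cl(120°)/F(60°); CH2Cl(120°)/OH(180°); CH3(240°)/SH(300°); CH3(240°)/OH(180°) — 4 interactions.

4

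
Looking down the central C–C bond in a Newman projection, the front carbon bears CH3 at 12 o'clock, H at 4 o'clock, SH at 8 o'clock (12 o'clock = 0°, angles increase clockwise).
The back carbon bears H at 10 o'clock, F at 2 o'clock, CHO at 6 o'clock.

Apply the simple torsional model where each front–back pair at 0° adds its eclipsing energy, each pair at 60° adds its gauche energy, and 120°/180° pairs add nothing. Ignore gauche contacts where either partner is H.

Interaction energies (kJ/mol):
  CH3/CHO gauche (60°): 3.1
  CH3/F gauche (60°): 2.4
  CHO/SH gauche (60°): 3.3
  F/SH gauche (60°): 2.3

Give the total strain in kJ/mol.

This conformer (staggered): CH3–F gauche, SH–CHO gauche; 2.4 + 3.3 = 5.7 kJ/mol.

5.7 kJ/mol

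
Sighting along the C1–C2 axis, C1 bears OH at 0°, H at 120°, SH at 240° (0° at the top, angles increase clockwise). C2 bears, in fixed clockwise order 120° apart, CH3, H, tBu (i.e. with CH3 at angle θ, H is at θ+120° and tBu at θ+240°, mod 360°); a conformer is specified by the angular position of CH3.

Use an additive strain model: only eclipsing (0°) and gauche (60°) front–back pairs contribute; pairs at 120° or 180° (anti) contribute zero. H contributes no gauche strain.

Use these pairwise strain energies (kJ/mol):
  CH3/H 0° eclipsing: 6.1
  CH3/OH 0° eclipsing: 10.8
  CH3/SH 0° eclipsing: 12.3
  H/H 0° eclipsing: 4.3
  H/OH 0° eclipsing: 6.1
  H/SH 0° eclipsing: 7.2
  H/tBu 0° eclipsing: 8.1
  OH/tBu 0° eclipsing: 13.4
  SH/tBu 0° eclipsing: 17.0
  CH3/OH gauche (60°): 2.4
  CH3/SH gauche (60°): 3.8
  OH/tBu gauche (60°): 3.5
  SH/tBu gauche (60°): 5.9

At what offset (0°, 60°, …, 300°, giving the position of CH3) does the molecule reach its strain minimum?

180°

CH3 at 0° (eclipsed): OH–CH3 eclipsed, H–H eclipsed, SH–tBu eclipsed; 10.8 + 4.3 + 17.0 = 32.1 kJ/mol.
CH3 at 60° (staggered): OH–CH3 gauche, OH–tBu gauche, SH–tBu gauche; 2.4 + 3.5 + 5.9 = 11.8 kJ/mol.
CH3 at 120° (eclipsed): OH–tBu eclipsed, H–CH3 eclipsed, SH–H eclipsed; 13.4 + 6.1 + 7.2 = 26.7 kJ/mol.
CH3 at 180° (staggered): OH–tBu gauche, SH–CH3 gauche; 3.5 + 3.8 = 7.3 kJ/mol.
CH3 at 240° (eclipsed): OH–H eclipsed, H–tBu eclipsed, SH–CH3 eclipsed; 6.1 + 8.1 + 12.3 = 26.5 kJ/mol.
CH3 at 300° (staggered): OH–CH3 gauche, SH–CH3 gauche, SH–tBu gauche; 2.4 + 3.8 + 5.9 = 12.1 kJ/mol.
The minimum (7.3 kJ/mol) occurs with CH3 at 180°.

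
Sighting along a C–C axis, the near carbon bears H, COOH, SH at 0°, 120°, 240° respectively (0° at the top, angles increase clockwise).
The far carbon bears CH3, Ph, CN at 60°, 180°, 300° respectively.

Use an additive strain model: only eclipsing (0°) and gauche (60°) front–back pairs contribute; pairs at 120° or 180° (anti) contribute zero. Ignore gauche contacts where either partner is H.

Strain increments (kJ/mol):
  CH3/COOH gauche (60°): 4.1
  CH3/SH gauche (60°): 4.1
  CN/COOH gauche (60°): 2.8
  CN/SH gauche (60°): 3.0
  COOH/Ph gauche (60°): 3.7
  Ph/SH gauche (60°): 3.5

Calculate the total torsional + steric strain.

This conformer (staggered): COOH(120°)/CH3(60°) gauche 4.1; COOH(120°)/Ph(180°) gauche 3.7; SH(240°)/Ph(180°) gauche 3.5; SH(240°)/CN(300°) gauche 3.0 → 14.3 kJ/mol.

14.3 kJ/mol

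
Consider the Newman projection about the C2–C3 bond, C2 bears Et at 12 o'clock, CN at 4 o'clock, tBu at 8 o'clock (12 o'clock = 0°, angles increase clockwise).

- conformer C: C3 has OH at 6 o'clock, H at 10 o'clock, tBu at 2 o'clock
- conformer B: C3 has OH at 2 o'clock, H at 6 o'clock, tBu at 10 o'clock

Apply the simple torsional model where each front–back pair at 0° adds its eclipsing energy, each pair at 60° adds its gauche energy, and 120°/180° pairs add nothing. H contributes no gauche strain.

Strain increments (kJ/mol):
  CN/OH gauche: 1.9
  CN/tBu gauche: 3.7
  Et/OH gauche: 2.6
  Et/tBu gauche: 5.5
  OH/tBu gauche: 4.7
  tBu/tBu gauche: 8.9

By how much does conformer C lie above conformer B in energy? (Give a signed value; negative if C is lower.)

-3.1 kJ/mol

C (staggered): Et–tBu gauche, CN–OH gauche, CN–tBu gauche, tBu–OH gauche; 5.5 + 1.9 + 3.7 + 4.7 = 15.8 kJ/mol.
B (staggered): Et–OH gauche, Et–tBu gauche, CN–OH gauche, tBu–tBu gauche; 2.6 + 5.5 + 1.9 + 8.9 = 18.9 kJ/mol.
E(C) − E(B) = 15.8 − 18.9 = -3.1 kJ/mol.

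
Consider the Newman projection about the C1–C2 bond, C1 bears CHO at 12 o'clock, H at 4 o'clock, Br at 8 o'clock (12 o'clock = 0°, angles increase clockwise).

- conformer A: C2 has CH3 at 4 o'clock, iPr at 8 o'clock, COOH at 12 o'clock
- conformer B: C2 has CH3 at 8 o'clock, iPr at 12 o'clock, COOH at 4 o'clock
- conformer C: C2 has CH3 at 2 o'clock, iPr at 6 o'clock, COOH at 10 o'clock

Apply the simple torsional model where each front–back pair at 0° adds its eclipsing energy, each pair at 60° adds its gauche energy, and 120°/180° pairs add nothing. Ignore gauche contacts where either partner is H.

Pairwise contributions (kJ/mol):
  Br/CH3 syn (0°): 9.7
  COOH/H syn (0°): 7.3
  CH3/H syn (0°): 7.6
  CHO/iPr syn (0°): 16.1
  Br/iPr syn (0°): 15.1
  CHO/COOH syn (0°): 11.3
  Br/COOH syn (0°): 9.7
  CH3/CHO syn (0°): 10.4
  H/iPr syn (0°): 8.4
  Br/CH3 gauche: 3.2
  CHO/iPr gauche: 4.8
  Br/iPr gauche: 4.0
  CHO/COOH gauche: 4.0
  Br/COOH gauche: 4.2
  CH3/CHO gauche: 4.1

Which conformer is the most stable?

A (eclipsed): CHO(0°)/COOH(0°) eclipsed 11.3; H(120°)/CH3(120°) eclipsed 7.6; Br(240°)/iPr(240°) eclipsed 15.1 → 34.0 kJ/mol.
B (eclipsed): CHO(0°)/iPr(0°) eclipsed 16.1; H(120°)/COOH(120°) eclipsed 7.3; Br(240°)/CH3(240°) eclipsed 9.7 → 33.1 kJ/mol.
C (staggered): CHO(0°)/CH3(60°) gauche 4.1; CHO(0°)/COOH(300°) gauche 4.0; Br(240°)/iPr(180°) gauche 4.0; Br(240°)/COOH(300°) gauche 4.2 → 16.3 kJ/mol.
C has the lowest total (16.3 kJ/mol).

C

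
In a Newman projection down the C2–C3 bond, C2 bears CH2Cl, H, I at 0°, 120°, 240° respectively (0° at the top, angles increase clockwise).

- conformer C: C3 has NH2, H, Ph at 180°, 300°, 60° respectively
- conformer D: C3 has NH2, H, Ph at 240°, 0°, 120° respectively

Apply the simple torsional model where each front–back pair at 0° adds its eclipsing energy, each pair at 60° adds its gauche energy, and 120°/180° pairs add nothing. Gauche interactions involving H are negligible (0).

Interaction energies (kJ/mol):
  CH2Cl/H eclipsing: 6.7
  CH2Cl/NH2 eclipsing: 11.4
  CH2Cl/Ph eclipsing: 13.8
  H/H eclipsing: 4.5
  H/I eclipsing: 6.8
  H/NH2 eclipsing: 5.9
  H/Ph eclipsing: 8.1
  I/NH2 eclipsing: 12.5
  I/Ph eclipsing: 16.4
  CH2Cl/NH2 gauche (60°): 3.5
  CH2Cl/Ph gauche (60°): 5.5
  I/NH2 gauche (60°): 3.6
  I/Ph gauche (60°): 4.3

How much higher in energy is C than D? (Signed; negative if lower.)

-18.2 kJ/mol

C is staggered. CH2Cl at 0° is gauche with Ph at 60° (5.5); I at 240° is gauche with NH2 at 180° (3.6). Total 9.1 kJ/mol.
D is eclipsed. CH2Cl at 0° is eclipsed with H at 0° (6.7); H at 120° is eclipsed with Ph at 120° (8.1); I at 240° is eclipsed with NH2 at 240° (12.5). Total 27.3 kJ/mol.
E(C) − E(D) = 9.1 − 27.3 = -18.2 kJ/mol.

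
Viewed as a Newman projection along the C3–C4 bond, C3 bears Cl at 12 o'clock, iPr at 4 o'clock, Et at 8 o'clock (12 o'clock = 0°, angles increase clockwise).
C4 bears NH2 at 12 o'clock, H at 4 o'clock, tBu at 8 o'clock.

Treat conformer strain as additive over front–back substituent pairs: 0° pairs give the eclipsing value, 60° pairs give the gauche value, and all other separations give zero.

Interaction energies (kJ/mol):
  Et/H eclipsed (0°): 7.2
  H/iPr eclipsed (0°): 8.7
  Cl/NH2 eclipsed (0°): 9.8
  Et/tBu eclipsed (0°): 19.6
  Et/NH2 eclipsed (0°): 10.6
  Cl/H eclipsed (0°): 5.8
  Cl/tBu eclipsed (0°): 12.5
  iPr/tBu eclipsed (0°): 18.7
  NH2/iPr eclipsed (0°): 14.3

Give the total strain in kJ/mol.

This conformer (eclipsed): Cl–NH2 eclipsed, iPr–H eclipsed, Et–tBu eclipsed; 9.8 + 8.7 + 19.6 = 38.1 kJ/mol.

38.1 kJ/mol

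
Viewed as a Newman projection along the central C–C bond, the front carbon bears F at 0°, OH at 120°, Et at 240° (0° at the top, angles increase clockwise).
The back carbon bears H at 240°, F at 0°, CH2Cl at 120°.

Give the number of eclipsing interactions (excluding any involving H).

2

Non-H eclipsing pairs: F(0°)/F(0°); OH(120°)/CH2Cl(120°) — 2 interactions.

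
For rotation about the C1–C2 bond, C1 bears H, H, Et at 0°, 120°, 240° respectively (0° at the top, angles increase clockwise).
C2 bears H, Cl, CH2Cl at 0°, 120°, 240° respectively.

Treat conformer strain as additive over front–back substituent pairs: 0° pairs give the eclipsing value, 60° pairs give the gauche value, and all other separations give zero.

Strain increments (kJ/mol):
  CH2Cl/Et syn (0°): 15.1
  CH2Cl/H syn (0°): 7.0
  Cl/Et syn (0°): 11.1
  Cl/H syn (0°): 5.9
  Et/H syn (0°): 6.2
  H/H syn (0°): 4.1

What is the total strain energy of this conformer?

25.1 kJ/mol

This conformer (eclipsed): H–H eclipsed, H–Cl eclipsed, Et–CH2Cl eclipsed; 4.1 + 5.9 + 15.1 = 25.1 kJ/mol.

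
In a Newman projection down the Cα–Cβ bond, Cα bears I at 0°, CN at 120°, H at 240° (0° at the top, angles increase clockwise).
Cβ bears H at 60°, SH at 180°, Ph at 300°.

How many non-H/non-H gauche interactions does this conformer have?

2

Non-H gauche pairs: I(0°)/Ph(300°); CN(120°)/SH(180°) — 2 interactions.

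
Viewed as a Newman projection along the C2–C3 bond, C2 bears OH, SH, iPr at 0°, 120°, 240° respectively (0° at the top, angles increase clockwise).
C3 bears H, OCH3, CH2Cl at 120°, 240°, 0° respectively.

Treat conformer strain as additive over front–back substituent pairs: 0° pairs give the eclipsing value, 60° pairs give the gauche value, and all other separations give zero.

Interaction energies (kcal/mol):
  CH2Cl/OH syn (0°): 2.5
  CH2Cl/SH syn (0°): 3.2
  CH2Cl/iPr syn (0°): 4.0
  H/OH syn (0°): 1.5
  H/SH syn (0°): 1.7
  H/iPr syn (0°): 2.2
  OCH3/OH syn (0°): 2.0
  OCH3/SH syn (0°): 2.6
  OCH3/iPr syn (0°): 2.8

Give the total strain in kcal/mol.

This conformer (eclipsed): OH(0°)/CH2Cl(0°) eclipsed 2.5; SH(120°)/H(120°) eclipsed 1.7; iPr(240°)/OCH3(240°) eclipsed 2.8 → 7.0 kcal/mol.

7.0 kcal/mol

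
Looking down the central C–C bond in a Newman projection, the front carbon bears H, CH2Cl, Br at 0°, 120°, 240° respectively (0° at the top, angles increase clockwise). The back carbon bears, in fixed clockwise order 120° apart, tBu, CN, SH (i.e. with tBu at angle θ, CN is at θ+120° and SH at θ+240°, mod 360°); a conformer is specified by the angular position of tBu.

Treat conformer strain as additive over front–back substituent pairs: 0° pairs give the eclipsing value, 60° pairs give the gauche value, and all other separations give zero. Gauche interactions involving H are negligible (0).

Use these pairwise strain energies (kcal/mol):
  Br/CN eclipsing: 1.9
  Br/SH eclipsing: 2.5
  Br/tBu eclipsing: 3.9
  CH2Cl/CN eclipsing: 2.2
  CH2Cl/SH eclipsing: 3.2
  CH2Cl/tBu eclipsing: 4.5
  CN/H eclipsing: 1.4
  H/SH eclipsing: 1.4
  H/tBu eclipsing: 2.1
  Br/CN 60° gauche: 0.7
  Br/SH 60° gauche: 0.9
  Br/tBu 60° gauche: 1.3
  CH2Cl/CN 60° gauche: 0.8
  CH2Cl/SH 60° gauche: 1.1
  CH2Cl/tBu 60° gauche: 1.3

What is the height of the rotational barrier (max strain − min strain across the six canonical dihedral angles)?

tBu at 0° (eclipsed): H(0°)/tBu(0°) eclipsed 2.1; CH2Cl(120°)/CN(120°) eclipsed 2.2; Br(240°)/SH(240°) eclipsed 2.5 → 6.8 kcal/mol.
tBu at 60° (staggered): CH2Cl(120°)/tBu(60°) gauche 1.3; CH2Cl(120°)/CN(180°) gauche 0.8; Br(240°)/CN(180°) gauche 0.7; Br(240°)/SH(300°) gauche 0.9 → 3.7 kcal/mol.
tBu at 120° (eclipsed): H(0°)/SH(0°) eclipsed 1.4; CH2Cl(120°)/tBu(120°) eclipsed 4.5; Br(240°)/CN(240°) eclipsed 1.9 → 7.8 kcal/mol.
tBu at 180° (staggered): CH2Cl(120°)/tBu(180°) gauche 1.3; CH2Cl(120°)/SH(60°) gauche 1.1; Br(240°)/tBu(180°) gauche 1.3; Br(240°)/CN(300°) gauche 0.7 → 4.4 kcal/mol.
tBu at 240° (eclipsed): H(0°)/CN(0°) eclipsed 1.4; CH2Cl(120°)/SH(120°) eclipsed 3.2; Br(240°)/tBu(240°) eclipsed 3.9 → 8.5 kcal/mol.
tBu at 300° (staggered): CH2Cl(120°)/CN(60°) gauche 0.8; CH2Cl(120°)/SH(180°) gauche 1.1; Br(240°)/tBu(300°) gauche 1.3; Br(240°)/SH(180°) gauche 0.9 → 4.1 kcal/mol.
Max at 240° (8.5 kcal/mol), min at 60° (3.7 kcal/mol); barrier = 4.8 kcal/mol.

4.8 kcal/mol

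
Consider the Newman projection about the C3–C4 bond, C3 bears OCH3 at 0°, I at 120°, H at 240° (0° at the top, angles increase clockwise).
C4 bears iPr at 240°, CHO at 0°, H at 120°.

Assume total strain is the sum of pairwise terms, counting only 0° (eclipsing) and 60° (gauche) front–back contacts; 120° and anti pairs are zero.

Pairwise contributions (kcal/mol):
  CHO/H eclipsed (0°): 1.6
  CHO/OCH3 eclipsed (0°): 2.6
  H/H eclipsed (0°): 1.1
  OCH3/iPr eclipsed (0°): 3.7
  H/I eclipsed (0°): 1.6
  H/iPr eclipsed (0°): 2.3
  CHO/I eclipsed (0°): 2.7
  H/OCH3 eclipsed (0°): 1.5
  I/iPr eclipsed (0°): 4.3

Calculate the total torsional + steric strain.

This conformer (eclipsed): OCH3–CHO eclipsed, I–H eclipsed, H–iPr eclipsed; 2.6 + 1.6 + 2.3 = 6.5 kcal/mol.

6.5 kcal/mol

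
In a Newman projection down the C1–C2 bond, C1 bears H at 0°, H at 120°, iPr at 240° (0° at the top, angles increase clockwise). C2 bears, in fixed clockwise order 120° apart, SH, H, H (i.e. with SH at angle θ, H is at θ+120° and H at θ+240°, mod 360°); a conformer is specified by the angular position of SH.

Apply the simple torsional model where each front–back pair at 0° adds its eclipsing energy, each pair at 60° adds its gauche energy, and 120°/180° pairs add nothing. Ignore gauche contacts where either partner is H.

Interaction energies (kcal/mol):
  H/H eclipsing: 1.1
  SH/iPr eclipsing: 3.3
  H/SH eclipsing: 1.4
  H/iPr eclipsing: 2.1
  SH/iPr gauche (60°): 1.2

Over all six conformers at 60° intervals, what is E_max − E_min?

SH at 0° (eclipsed): H–SH eclipsed, H–H eclipsed, iPr–H eclipsed; 1.4 + 1.1 + 2.1 = 4.6 kcal/mol.
SH at 60° (staggered): no non-H gauche contacts → 0.0 kcal/mol.
SH at 120° (eclipsed): H–H eclipsed, H–SH eclipsed, iPr–H eclipsed; 1.1 + 1.4 + 2.1 = 4.6 kcal/mol.
SH at 180° (staggered): iPr–SH gauche; 1.2 = 1.2 kcal/mol.
SH at 240° (eclipsed): H–H eclipsed, H–H eclipsed, iPr–SH eclipsed; 1.1 + 1.1 + 3.3 = 5.5 kcal/mol.
SH at 300° (staggered): iPr–SH gauche; 1.2 = 1.2 kcal/mol.
Max at 240° (5.5 kcal/mol), min at 60° (0.0 kcal/mol); barrier = 5.5 kcal/mol.

5.5 kcal/mol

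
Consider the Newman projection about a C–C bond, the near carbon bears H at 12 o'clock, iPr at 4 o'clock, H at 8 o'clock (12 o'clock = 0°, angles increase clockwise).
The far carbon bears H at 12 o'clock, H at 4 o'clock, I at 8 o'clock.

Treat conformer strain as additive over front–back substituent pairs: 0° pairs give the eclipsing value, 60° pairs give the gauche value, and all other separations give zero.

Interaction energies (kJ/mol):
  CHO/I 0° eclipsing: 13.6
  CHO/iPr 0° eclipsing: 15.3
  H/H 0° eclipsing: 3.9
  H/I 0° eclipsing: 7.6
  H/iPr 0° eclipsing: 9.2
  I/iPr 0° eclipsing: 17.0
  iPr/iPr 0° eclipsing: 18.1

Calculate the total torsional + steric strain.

20.7 kJ/mol

This conformer (eclipsed): H(0°)/H(0°) eclipsed 3.9; iPr(120°)/H(120°) eclipsed 9.2; H(240°)/I(240°) eclipsed 7.6 → 20.7 kJ/mol.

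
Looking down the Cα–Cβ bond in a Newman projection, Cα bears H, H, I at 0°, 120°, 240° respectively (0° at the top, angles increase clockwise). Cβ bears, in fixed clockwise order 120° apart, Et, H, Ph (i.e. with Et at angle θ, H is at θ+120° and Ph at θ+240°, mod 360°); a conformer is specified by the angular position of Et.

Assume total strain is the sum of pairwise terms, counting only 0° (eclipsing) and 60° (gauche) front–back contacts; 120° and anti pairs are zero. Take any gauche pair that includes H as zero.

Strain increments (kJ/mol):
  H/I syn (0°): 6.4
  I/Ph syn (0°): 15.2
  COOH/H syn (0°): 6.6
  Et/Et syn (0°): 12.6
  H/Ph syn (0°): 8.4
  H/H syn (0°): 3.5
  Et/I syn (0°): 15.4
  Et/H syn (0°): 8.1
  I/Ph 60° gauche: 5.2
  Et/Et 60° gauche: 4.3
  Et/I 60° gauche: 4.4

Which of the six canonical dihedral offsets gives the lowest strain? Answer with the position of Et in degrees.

Et at 0° (eclipsed): H(0°)/Et(0°) eclipsed 8.1; H(120°)/H(120°) eclipsed 3.5; I(240°)/Ph(240°) eclipsed 15.2 → 26.8 kJ/mol.
Et at 60° (staggered): I(240°)/Ph(300°) gauche 5.2 → 5.2 kJ/mol.
Et at 120° (eclipsed): H(0°)/Ph(0°) eclipsed 8.4; H(120°)/Et(120°) eclipsed 8.1; I(240°)/H(240°) eclipsed 6.4 → 22.9 kJ/mol.
Et at 180° (staggered): I(240°)/Et(180°) gauche 4.4 → 4.4 kJ/mol.
Et at 240° (eclipsed): H(0°)/H(0°) eclipsed 3.5; H(120°)/Ph(120°) eclipsed 8.4; I(240°)/Et(240°) eclipsed 15.4 → 27.3 kJ/mol.
Et at 300° (staggered): I(240°)/Et(300°) gauche 4.4; I(240°)/Ph(180°) gauche 5.2 → 9.6 kJ/mol.
The minimum (4.4 kJ/mol) occurs with Et at 180°.

180°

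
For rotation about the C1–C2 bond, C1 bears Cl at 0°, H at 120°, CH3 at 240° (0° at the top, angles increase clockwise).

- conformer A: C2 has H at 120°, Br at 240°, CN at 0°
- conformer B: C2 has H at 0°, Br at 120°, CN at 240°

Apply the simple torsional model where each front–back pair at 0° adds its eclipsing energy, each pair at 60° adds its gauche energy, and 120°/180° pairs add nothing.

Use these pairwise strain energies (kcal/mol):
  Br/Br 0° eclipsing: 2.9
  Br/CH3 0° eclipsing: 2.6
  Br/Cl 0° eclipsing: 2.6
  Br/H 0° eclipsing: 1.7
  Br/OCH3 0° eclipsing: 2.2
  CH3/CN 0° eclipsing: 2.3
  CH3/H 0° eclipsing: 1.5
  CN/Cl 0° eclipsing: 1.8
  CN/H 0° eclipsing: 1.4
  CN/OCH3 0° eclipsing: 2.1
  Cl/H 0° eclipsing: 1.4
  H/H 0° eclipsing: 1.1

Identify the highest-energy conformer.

A (eclipsed): Cl–CN eclipsed, H–H eclipsed, CH3–Br eclipsed; 1.8 + 1.1 + 2.6 = 5.5 kcal/mol.
B (eclipsed): Cl–H eclipsed, H–Br eclipsed, CH3–CN eclipsed; 1.4 + 1.7 + 2.3 = 5.4 kcal/mol.
A has the highest total (5.5 kcal/mol).

A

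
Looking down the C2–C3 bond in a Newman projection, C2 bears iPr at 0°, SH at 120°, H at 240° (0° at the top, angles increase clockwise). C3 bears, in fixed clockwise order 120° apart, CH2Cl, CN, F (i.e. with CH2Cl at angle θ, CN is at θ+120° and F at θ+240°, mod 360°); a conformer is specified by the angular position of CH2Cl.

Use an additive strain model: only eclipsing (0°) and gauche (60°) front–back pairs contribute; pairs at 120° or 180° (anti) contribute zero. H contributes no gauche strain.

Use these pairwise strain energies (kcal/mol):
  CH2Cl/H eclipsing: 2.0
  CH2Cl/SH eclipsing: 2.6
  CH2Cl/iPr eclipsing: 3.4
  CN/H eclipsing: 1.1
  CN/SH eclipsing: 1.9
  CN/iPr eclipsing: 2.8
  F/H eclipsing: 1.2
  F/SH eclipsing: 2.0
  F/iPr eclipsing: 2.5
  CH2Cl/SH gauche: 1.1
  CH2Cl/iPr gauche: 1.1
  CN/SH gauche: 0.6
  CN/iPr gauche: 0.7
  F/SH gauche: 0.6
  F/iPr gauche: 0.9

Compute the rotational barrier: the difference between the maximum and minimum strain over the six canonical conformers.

CH2Cl at 0° (eclipsed): iPr–CH2Cl eclipsed, SH–CN eclipsed, H–F eclipsed; 3.4 + 1.9 + 1.2 = 6.5 kcal/mol.
CH2Cl at 60° (staggered): iPr–CH2Cl gauche, iPr–F gauche, SH–CH2Cl gauche, SH–CN gauche; 1.1 + 0.9 + 1.1 + 0.6 = 3.7 kcal/mol.
CH2Cl at 120° (eclipsed): iPr–F eclipsed, SH–CH2Cl eclipsed, H–CN eclipsed; 2.5 + 2.6 + 1.1 = 6.2 kcal/mol.
CH2Cl at 180° (staggered): iPr–CN gauche, iPr–F gauche, SH–CH2Cl gauche, SH–F gauche; 0.7 + 0.9 + 1.1 + 0.6 = 3.3 kcal/mol.
CH2Cl at 240° (eclipsed): iPr–CN eclipsed, SH–F eclipsed, H–CH2Cl eclipsed; 2.8 + 2.0 + 2.0 = 6.8 kcal/mol.
CH2Cl at 300° (staggered): iPr–CH2Cl gauche, iPr–CN gauche, SH–CN gauche, SH–F gauche; 1.1 + 0.7 + 0.6 + 0.6 = 3.0 kcal/mol.
Max at 240° (6.8 kcal/mol), min at 300° (3.0 kcal/mol); barrier = 3.8 kcal/mol.

3.8 kcal/mol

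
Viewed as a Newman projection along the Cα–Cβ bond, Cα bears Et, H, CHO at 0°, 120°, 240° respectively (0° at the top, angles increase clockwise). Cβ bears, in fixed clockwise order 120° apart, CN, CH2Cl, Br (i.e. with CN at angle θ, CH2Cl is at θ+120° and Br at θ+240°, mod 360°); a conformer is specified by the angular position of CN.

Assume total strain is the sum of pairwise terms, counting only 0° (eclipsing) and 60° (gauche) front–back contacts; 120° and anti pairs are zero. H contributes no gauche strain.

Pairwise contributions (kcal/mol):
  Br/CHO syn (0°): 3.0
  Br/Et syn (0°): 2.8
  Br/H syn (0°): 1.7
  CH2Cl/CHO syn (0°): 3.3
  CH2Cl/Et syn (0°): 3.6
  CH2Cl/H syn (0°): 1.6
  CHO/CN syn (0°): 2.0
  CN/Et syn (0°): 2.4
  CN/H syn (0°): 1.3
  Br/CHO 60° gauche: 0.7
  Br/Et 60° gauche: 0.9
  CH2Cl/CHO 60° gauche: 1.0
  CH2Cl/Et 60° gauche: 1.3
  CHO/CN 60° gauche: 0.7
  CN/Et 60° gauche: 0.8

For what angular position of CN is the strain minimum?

CN at 0° is eclipsed. Et at 0° is eclipsed with CN at 0° (2.4); H at 120° is eclipsed with CH2Cl at 120° (1.6); CHO at 240° is eclipsed with Br at 240° (3.0). Total 7.0 kcal/mol.
CN at 60° is staggered. Et at 0° is gauche with CN at 60° (0.8); Et at 0° is gauche with Br at 300° (0.9); CHO at 240° is gauche with CH2Cl at 180° (1.0); CHO at 240° is gauche with Br at 300° (0.7). Total 3.4 kcal/mol.
CN at 120° is eclipsed. Et at 0° is eclipsed with Br at 0° (2.8); H at 120° is eclipsed with CN at 120° (1.3); CHO at 240° is eclipsed with CH2Cl at 240° (3.3). Total 7.4 kcal/mol.
CN at 180° is staggered. Et at 0° is gauche with CH2Cl at 300° (1.3); Et at 0° is gauche with Br at 60° (0.9); CHO at 240° is gauche with CN at 180° (0.7); CHO at 240° is gauche with CH2Cl at 300° (1.0). Total 3.9 kcal/mol.
CN at 240° is eclipsed. Et at 0° is eclipsed with CH2Cl at 0° (3.6); H at 120° is eclipsed with Br at 120° (1.7); CHO at 240° is eclipsed with CN at 240° (2.0). Total 7.3 kcal/mol.
CN at 300° is staggered. Et at 0° is gauche with CN at 300° (0.8); Et at 0° is gauche with CH2Cl at 60° (1.3); CHO at 240° is gauche with CN at 300° (0.7); CHO at 240° is gauche with Br at 180° (0.7). Total 3.5 kcal/mol.
The minimum (3.4 kcal/mol) occurs with CN at 60°.

60°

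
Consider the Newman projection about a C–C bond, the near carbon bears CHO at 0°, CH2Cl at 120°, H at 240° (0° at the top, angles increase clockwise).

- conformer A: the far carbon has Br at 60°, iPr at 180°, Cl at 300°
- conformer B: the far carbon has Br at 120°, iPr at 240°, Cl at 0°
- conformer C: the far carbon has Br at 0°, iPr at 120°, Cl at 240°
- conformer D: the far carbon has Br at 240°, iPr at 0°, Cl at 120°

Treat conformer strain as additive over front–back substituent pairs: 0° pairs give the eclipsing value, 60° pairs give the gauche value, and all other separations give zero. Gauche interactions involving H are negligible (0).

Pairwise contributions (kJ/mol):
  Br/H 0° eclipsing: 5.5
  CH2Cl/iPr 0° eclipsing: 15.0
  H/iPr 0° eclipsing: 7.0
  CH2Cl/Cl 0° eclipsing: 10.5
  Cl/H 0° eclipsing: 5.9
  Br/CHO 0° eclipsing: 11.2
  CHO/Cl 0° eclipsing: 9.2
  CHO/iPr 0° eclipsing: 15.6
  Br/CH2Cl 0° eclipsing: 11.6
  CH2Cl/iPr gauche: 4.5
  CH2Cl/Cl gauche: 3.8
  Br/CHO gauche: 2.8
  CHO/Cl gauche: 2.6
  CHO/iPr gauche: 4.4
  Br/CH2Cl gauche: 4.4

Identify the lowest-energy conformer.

A (staggered): CHO–Br gauche, CHO–Cl gauche, CH2Cl–Br gauche, CH2Cl–iPr gauche; 2.8 + 2.6 + 4.4 + 4.5 = 14.3 kJ/mol.
B (eclipsed): CHO–Cl eclipsed, CH2Cl–Br eclipsed, H–iPr eclipsed; 9.2 + 11.6 + 7.0 = 27.8 kJ/mol.
C (eclipsed): CHO–Br eclipsed, CH2Cl–iPr eclipsed, H–Cl eclipsed; 11.2 + 15.0 + 5.9 = 32.1 kJ/mol.
D (eclipsed): CHO–iPr eclipsed, CH2Cl–Cl eclipsed, H–Br eclipsed; 15.6 + 10.5 + 5.5 = 31.6 kJ/mol.
A has the lowest total (14.3 kJ/mol).

A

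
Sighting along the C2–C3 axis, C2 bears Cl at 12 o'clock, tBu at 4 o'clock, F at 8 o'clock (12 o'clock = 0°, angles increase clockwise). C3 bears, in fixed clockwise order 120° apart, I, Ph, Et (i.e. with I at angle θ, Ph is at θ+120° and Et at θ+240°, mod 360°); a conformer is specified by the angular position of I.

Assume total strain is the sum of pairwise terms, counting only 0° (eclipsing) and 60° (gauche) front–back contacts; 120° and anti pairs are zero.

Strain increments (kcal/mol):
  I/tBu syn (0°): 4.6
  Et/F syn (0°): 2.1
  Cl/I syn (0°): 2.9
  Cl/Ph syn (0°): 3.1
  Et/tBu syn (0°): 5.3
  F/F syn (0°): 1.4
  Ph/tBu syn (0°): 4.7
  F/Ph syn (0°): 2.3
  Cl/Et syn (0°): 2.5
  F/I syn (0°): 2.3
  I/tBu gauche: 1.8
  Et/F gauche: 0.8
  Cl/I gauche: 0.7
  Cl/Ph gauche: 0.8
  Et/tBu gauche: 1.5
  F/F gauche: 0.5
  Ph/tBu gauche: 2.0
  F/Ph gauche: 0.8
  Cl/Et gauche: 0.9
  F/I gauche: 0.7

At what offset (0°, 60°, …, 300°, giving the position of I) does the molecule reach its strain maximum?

I at 0° (eclipsed): Cl–I eclipsed, tBu–Ph eclipsed, F–Et eclipsed; 2.9 + 4.7 + 2.1 = 9.7 kcal/mol.
I at 60° (staggered): Cl–I gauche, Cl–Et gauche, tBu–I gauche, tBu–Ph gauche, F–Ph gauche, F–Et gauche; 0.7 + 0.9 + 1.8 + 2.0 + 0.8 + 0.8 = 7.0 kcal/mol.
I at 120° (eclipsed): Cl–Et eclipsed, tBu–I eclipsed, F–Ph eclipsed; 2.5 + 4.6 + 2.3 = 9.4 kcal/mol.
I at 180° (staggered): Cl–Ph gauche, Cl–Et gauche, tBu–I gauche, tBu–Et gauche, F–I gauche, F–Ph gauche; 0.8 + 0.9 + 1.8 + 1.5 + 0.7 + 0.8 = 6.5 kcal/mol.
I at 240° (eclipsed): Cl–Ph eclipsed, tBu–Et eclipsed, F–I eclipsed; 3.1 + 5.3 + 2.3 = 10.7 kcal/mol.
I at 300° (staggered): Cl–I gauche, Cl–Ph gauche, tBu–Ph gauche, tBu–Et gauche, F–I gauche, F–Et gauche; 0.7 + 0.8 + 2.0 + 1.5 + 0.7 + 0.8 = 6.5 kcal/mol.
The maximum (10.7 kcal/mol) occurs with I at 240°.

240°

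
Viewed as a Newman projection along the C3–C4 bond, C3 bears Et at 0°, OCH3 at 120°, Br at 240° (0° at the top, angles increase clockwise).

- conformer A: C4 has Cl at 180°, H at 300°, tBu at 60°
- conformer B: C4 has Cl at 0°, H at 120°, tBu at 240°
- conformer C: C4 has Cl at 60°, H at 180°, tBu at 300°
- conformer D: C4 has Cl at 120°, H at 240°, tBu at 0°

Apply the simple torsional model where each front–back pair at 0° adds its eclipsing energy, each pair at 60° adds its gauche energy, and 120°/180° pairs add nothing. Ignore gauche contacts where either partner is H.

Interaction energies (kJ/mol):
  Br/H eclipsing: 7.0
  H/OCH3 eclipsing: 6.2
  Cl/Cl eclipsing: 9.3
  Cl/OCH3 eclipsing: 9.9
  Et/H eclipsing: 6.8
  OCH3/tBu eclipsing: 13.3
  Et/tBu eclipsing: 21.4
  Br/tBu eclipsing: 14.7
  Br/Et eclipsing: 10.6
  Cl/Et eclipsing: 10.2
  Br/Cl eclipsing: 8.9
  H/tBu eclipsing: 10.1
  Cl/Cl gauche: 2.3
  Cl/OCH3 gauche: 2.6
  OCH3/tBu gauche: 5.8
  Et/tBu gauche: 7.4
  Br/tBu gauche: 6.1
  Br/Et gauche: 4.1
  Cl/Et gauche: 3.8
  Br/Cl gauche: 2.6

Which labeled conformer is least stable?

D

A (staggered): Et(0°)/tBu(60°) gauche 7.4; OCH3(120°)/Cl(180°) gauche 2.6; OCH3(120°)/tBu(60°) gauche 5.8; Br(240°)/Cl(180°) gauche 2.6 → 18.4 kJ/mol.
B (eclipsed): Et(0°)/Cl(0°) eclipsed 10.2; OCH3(120°)/H(120°) eclipsed 6.2; Br(240°)/tBu(240°) eclipsed 14.7 → 31.1 kJ/mol.
C (staggered): Et(0°)/Cl(60°) gauche 3.8; Et(0°)/tBu(300°) gauche 7.4; OCH3(120°)/Cl(60°) gauche 2.6; Br(240°)/tBu(300°) gauche 6.1 → 19.9 kJ/mol.
D (eclipsed): Et(0°)/tBu(0°) eclipsed 21.4; OCH3(120°)/Cl(120°) eclipsed 9.9; Br(240°)/H(240°) eclipsed 7.0 → 38.3 kJ/mol.
D has the highest total (38.3 kJ/mol).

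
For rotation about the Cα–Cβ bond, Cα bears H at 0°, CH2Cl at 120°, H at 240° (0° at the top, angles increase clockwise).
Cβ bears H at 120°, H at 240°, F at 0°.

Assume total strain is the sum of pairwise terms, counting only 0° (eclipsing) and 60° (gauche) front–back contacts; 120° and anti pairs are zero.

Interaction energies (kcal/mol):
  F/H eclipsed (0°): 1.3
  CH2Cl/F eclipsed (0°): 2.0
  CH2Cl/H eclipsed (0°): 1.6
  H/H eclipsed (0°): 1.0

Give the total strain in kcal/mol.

3.9 kcal/mol

This conformer (eclipsed): H(0°)/F(0°) eclipsed 1.3; CH2Cl(120°)/H(120°) eclipsed 1.6; H(240°)/H(240°) eclipsed 1.0 → 3.9 kcal/mol.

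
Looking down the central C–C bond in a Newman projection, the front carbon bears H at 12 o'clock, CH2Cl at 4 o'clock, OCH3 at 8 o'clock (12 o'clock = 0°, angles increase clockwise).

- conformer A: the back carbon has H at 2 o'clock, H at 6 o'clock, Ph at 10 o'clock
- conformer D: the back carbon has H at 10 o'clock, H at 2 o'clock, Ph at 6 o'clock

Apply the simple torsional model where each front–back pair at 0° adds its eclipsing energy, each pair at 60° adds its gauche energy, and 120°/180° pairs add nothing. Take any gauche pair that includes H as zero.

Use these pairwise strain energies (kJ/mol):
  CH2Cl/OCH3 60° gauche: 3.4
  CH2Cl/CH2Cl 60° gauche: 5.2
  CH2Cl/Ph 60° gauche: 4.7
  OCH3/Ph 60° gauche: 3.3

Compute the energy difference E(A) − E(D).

-4.7 kJ/mol

A is staggered. OCH3 at 240° is gauche with Ph at 300° (3.3). Total 3.3 kJ/mol.
D is staggered. CH2Cl at 120° is gauche with Ph at 180° (4.7); OCH3 at 240° is gauche with Ph at 180° (3.3). Total 8.0 kJ/mol.
E(A) − E(D) = 3.3 − 8.0 = -4.7 kJ/mol.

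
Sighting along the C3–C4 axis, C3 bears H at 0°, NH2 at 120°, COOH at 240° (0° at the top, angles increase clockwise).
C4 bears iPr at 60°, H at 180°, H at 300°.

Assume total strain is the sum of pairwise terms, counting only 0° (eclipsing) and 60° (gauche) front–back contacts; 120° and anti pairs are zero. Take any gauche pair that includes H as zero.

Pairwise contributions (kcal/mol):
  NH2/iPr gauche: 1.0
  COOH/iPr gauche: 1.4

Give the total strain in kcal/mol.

1.0 kcal/mol

This conformer (staggered): NH2–iPr gauche; 1.0 = 1.0 kcal/mol.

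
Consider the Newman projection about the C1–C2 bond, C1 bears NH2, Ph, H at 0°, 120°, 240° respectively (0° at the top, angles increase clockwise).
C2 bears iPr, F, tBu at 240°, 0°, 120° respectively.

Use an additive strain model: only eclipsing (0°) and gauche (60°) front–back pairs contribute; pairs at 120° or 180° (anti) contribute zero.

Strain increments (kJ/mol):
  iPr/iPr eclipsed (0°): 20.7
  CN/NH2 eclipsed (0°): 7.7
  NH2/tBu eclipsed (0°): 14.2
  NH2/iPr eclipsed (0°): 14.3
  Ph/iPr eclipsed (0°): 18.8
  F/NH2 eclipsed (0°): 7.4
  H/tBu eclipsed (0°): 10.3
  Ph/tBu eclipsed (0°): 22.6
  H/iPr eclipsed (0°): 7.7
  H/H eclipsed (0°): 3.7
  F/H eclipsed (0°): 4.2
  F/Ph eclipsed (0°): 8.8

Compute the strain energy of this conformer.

37.7 kJ/mol

This conformer is eclipsed. NH2 at 0° is eclipsed with F at 0° (7.4); Ph at 120° is eclipsed with tBu at 120° (22.6); H at 240° is eclipsed with iPr at 240° (7.7). Total 37.7 kJ/mol.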